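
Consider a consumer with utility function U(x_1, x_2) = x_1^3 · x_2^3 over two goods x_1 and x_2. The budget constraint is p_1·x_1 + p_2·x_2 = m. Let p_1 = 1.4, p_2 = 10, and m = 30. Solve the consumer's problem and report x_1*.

x_1* = 10.7143

Tangency: MRS = x_2/x_1 = p_1/p_2.
So 3·p_2·x_2 = 3·p_1·x_1; combined with the budget, a share 0.5 of income goes to x_1.
Demand: x_1*(p_1,p_2,m) = 0.5·m/p_1 and x_2* = 0.5·m/p_2.
At p_1=1.4, p_2=10, m=30: x_1* = 0.5·30/1.4 = 10.7143.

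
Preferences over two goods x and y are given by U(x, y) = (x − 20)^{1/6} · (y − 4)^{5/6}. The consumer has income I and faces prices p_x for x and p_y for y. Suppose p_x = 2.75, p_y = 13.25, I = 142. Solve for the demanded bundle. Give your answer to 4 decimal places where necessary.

x* = 22.0606, y* = 6.1384

MRS = (1/5)·(y−4)/(x−20). Tangency with p_x/p_y gives y−4 = 5·(p_x/p_y)·(x−20).
Substituting into the budget: x* = 20 + 1/6·(I − 20·p_x − 4·p_y)/p_x, and y* = 4 + 5/6·(…)/p_y.
Discretionary income = 142 − 20·2.75 − 4·13.25 = 34; x* = 20 + 1/6·34/2.75 = 22.0606; y* = 4 + 5/6·34/13.25 = 6.1384.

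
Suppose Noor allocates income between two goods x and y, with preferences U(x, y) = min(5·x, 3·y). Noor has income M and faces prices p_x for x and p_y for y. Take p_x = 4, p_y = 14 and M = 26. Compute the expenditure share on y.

share on y = 0.8537

Leontief preferences: the optimum is at the kink where x/3 = y/5, i.e. y = (5/3)·x.
Budget: p_x·x + p_y·(5/3)·x = M, so (3·p_x + 5·p_y)·x = 3·M.
Demand: x*(p_x,p_y,M) = 3·M/(3·p_x + 5·p_y), y* = 5·M/(3·p_x + 5·p_y).
Here 3·4 + 5·14 = 82, giving x* = 0.9512 and y* = 1.5854.
Expenditure on y: 14·1.5854 = 22.1951; share = 0.8537.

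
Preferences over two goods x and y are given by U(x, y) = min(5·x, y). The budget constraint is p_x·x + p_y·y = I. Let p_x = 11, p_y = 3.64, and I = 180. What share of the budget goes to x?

Leontief preferences: the optimum is at the kink where x/1 = y/5, i.e. y = 5·x.
Budget: p_x·x + p_y·5·x = I, so (p_x + 5·p_y)·x = I.
Demand: x*(p_x,p_y,I) = I/(p_x + 5·p_y), y* = 5·I/(p_x + 5·p_y).
Here 11 + 5·3.64 = 29.2, giving x* = 6.1644 and y* = 30.8219.
Expenditure on x: 11·6.1644 = 67.8082; share = 0.3767.

share on x = 0.3767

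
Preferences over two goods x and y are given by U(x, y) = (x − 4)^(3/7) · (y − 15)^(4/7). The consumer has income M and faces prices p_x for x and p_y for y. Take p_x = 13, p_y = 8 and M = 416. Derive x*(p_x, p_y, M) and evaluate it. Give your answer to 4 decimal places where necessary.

MRS = (3/4)·(y−15)/(x−4). Tangency with p_x/p_y gives y−15 = (4/3)·(p_x/p_y)·(x−4).
Substituting into the budget: x* = 4 + 3/7·(M − 4·p_x − 15·p_y)/p_x, and y* = 15 + 4/7·(…)/p_y.
Discretionary income = 416 − 4·13 − 15·8 = 244; x* = 4 + 3/7·244/13 = 12.044.

x* = 12.044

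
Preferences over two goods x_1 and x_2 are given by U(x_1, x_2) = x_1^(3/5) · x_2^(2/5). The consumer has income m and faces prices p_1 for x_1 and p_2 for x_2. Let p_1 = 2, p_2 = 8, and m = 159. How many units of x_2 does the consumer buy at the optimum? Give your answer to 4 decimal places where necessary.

At p_1=2, p_2=8, m=159: x_2* = 0.4·159/8 = 7.95.

x_2* = 7.95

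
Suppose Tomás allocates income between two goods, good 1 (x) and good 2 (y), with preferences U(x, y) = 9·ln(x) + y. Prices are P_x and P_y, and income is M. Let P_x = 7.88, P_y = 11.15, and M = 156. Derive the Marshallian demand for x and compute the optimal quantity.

x* = 12.7348

Set MRS = P_x/P_y: (9/x)/1 = P_x/P_y.
So x*(P_x,P_y) = 9·P_y/P_x, independent of income; and y* = (M − 9·P_y)/P_y.
At the given prices: x* = 9·11.15/7.88 = 12.7348.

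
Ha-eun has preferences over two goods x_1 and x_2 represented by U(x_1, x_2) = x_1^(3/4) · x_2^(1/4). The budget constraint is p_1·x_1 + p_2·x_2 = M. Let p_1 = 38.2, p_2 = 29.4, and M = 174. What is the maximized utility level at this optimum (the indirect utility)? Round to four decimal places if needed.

Tangency: MRS = 3·x_2/x_1 = p_1/p_2.
So 0.75·p_2·x_2 = 0.25·p_1·x_1; combined with the budget, a share 0.75 of income goes to x_1.
Demand: x_1*(p_1,p_2,M) = 0.75·M/p_1 and x_2* = 0.25·M/p_2.
At p_1=38.2, p_2=29.4, M=174: x_1* = 0.75·174/38.2 = 3.4162, x_2* = 1.4796.
Utility at the optimum: U(3.4162, 1.4796) = 2.7714.

V = 2.7714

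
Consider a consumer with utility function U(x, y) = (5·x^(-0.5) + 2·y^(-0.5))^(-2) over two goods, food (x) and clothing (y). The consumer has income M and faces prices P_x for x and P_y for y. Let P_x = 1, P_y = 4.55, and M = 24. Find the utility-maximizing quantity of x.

x* = 12.6343

MU_x ∝ 5·x^(-1.5), MU_y ∝ 2·y^(-1.5), so MRS = (5/2)·(y/x)^(1.5) = P_x/P_y.
Solve for the ratio: y/x = [(2/5)·P_x/P_y]^(2/3).
Substitute y = (y/x)·x into the budget: x* = M/(P_x + P_y·(y/x)).
Numerically y/x = 0.197712, so x* = 24/(1 + 4.55·0.197712) = 12.6343.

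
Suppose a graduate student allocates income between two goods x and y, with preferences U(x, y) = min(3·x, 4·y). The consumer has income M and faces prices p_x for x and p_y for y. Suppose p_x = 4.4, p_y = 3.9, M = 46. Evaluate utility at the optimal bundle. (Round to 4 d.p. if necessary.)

With perfect complements, no substitution: consume in ratio x:y = 4:3.
Budget: p_x·x + p_y·(3/4)·x = M, so (4·p_x + 3·p_y)·x = 4·M.
Demand: x*(p_x,p_y,M) = 4·M/(4·p_x + 3·p_y), y* = 3·M/(4·p_x + 3·p_y).
Here 4·4.4 + 3·3.9 = 29.3, giving x* = 6.2799 and y* = 4.7099.
Utility at the optimum: U(6.2799, 4.7099) = 18.8396.

V = 18.8396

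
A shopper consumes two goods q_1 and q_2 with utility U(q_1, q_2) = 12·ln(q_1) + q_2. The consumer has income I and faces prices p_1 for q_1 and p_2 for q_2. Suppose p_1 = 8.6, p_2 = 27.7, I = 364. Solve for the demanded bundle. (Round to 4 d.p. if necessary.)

q_1* = 38.6512, q_2* = 1.1408

MU_q_1 = 12/q_1, MU_q_2 = 1. Tangency: 12/q_1 = p_1/p_2.
So q_1*(p_1,p_2) = 12·p_2/p_1, independent of income; and q_2* = (I − 12·p_2)/p_2.
At the given prices: q_1* = 12·27.7/8.6 = 38.6512, and q_2* = 1.1408.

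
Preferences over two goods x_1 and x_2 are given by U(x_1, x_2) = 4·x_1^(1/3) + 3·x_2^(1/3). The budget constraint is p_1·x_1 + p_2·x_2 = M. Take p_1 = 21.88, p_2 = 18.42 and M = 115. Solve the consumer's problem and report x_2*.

MRS = MU_x_1/MU_x_2 = (4/3)·(x_2/x_1)^(2/3). Set equal to p_1/p_2.
Solve for the ratio: x_2/x_1 = [(3/4)·p_1/p_2]^(1.5).
Substitute x_2 = (x_2/x_1)·x_1 into the budget: x_1* = M/(p_1 + p_2·(x_2/x_1)).
Numerically x_2/x_1 = 0.840869, so x_1* = 115/(21.88 + 18.42·0.840869) = 3.0774 and x_2* = 0.840869·3.0774 = 2.5877.

x_2* = 2.5877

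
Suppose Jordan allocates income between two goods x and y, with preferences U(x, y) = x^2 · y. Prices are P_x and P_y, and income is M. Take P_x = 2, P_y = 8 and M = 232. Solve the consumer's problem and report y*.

y* = 9.6667

Tangency: MRS = 2·y/x = P_x/P_y.
Rearranging, P_y·y = (1/2)·P_x·x. Substituting into the budget gives P_x·x·(1 + (1/2)) = M.
Demand: x*(P_x,P_y,M) = 2/3·M/P_x and y* = 1/3·M/P_y.
At P_x=2, P_y=8, M=232: y* = 1/3·232/8 = 9.6667.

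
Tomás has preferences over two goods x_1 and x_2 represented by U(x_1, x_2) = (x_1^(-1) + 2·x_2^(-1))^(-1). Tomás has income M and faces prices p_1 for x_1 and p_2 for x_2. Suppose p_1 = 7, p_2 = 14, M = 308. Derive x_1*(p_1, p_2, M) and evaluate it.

From the CES first-order condition, (1/2)·(x_2/x_1)^(2) = p_1/p_2.
Hence x_2/x_1 = (2·p_1/p_2)^(1/(2)), i.e. raised to the 0.5 power.
With the ratio pinned down, the budget gives x_1* = M/(p_1 + p_2·(x_2/x_1)) and x_2* = (x_2/x_1)·x_1*.
Numerically x_2/x_1 = 1, so x_1* = 308/(7 + 14·1) = 14.6667.

x_1* = 14.6667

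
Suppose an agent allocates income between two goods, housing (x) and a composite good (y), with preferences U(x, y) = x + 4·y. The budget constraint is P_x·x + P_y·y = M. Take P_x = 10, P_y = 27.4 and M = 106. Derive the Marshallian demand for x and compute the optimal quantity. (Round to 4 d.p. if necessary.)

x* = 0

Perfect substitutes: compare marginal utility per dollar. 1/P_x vs 4/P_y → 0.1 vs 0.146.
y gives more utility per dollar, so spend all income on y: y* = M/P_y, x* = 0.
Numerically: x* = 0, y* = 3.8686.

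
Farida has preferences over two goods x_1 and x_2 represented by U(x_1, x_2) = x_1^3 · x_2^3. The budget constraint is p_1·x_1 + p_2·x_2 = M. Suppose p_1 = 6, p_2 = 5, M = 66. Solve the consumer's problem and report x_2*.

Demand: x_1*(p_1,p_2,M) = 0.5·M/p_1 and x_2* = 0.5·M/p_2.
At p_1=6, p_2=5, M=66: x_2* = 0.5·66/5 = 6.6.

x_2* = 6.6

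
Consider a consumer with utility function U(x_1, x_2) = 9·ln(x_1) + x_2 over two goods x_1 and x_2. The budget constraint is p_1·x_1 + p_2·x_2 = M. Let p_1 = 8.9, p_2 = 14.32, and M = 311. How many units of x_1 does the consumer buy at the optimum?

Set MRS = p_1/p_2: (9/x_1)/1 = p_1/p_2.
So x_1*(p_1,p_2) = 9·p_2/p_1, independent of income; and x_2* = (M − 9·p_2)/p_2.
At the given prices: x_1* = 9·14.32/8.9 = 14.4809.

x_1* = 14.4809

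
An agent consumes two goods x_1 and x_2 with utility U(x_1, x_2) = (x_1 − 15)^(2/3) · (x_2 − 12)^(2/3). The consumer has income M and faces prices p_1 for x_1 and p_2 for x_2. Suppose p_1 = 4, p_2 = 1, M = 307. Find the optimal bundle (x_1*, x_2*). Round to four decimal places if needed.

Substituting into the budget: x_1* = 15 + 0.5·(M − 15·p_1 − 12·p_2)/p_1, and x_2* = 12 + 0.5·(…)/p_2.
Discretionary income = 307 − 15·4 − 12·1 = 235; x_1* = 15 + 0.5·235/4 = 44.375; x_2* = 12 + 0.5·235/1 = 129.5.

x_1* = 44.375, x_2* = 129.5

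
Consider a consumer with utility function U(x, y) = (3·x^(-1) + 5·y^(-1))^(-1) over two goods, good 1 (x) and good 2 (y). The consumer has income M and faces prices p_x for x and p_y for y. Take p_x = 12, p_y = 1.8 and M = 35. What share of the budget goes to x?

share on x = 0.6667

Substitute y = (y/x)·x into the budget: x* = M/(p_x + p_y·(y/x)).
Numerically y/x = 3.333333, so x* = 35/(12 + 1.8·3.333333) = 1.9444 and y* = 3.333333·1.9444 = 6.4815.
Expenditure on x: 12·1.9444 = 23.3333; share = 0.6667.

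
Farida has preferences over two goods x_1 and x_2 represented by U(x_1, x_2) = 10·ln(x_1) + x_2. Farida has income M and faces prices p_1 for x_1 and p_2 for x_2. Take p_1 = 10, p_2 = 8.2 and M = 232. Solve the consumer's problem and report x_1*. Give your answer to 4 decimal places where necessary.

Set MRS = p_1/p_2: (10/x_1)/1 = p_1/p_2.
So x_1*(p_1,p_2) = 10·p_2/p_1, independent of income; and x_2* = (M − 10·p_2)/p_2.
At the given prices: x_1* = 10·8.2/10 = 8.2.

x_1* = 8.2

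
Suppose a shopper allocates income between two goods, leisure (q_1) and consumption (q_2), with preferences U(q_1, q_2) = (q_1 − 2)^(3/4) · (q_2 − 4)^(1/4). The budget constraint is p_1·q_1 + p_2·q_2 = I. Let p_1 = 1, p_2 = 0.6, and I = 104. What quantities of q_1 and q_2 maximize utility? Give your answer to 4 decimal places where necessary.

After buying the subsistence bundle (2, 4), a share 0.75 of the remaining income goes to q_1: q_1* = 2 + 0.75·(I − 2p_1 − 4p_2)/p_1.
Discretionary income = 104 − 2·1 − 4·0.6 = 99.6; q_1* = 2 + 0.75·99.6/1 = 76.7; q_2* = 4 + 0.25·99.6/0.6 = 45.5.

q_1* = 76.7, q_2* = 45.5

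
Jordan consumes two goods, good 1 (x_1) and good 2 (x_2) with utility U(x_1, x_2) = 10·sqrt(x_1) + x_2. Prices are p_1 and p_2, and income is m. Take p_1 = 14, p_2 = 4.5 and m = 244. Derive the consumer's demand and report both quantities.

Solve: √x_1 = 5·p_2/p_1, so x_1*(p_1,p_2) = (5·p_2/p_1)², and x_2* = (m − p_1·x_1*)/p_2.
Plugging in: x_1* = (5·4.5/14)² = 2.5829, x_2* = 46.1865.

x_1* = 2.5829, x_2* = 46.1865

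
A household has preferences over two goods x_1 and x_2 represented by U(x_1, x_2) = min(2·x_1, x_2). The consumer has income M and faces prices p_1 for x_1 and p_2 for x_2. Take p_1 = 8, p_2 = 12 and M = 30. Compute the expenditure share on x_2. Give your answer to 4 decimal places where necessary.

With perfect complements, no substitution: consume in ratio x_1:x_2 = 1:2.
Budget: p_1·x_1 + p_2·2·x_1 = M, so (p_1 + 2·p_2)·x_1 = M.
Demand: x_1*(p_1,p_2,M) = M/(p_1 + 2·p_2), x_2* = 2·M/(p_1 + 2·p_2).
Here 8 + 2·12 = 32, giving x_1* = 0.9375 and x_2* = 1.875.
Expenditure on x_2: 12·1.875 = 22.5; share = 0.75.

share on x_2 = 0.75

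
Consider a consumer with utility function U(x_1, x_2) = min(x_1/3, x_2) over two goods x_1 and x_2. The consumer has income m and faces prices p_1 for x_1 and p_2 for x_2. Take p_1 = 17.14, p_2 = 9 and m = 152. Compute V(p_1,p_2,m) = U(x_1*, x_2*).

Leontief preferences: the optimum is at the kink where x_1/3 = x_2/1, i.e. x_2 = (1/3)·x_1.
Budget: p_1·x_1 + p_2·(1/3)·x_1 = m, so (3·p_1 + p_2)·x_1 = 3·m.
Demand: x_1*(p_1,p_2,m) = 3·m/(3·p_1 + p_2), x_2* = m/(3·p_1 + p_2).
Here 3·17.14 + 9 = 60.42, giving x_1* = 7.5472 and x_2* = 2.5157.
Utility at the optimum: U(7.5472, 2.5157) = 2.5157.

V = 2.5157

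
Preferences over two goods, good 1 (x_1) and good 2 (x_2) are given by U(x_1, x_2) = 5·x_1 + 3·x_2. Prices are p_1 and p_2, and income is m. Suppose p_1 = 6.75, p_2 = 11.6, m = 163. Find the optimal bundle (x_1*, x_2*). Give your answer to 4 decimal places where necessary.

x_1 gives more utility per dollar, so spend all income on x_1: x_1* = m/p_1, x_2* = 0.
Numerically: x_1* = 24.1481, x_2* = 0.

x_1* = 24.1481, x_2* = 0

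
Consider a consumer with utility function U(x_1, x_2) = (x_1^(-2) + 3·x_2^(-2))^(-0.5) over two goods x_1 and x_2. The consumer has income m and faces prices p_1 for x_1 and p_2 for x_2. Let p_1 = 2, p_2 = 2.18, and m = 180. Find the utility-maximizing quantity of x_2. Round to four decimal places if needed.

x_2* = 49.9011

Substitute x_2 = (x_2/x_1)·x_1 into the budget: x_1* = m/(p_1 + p_2·(x_2/x_1)).
Numerically x_2/x_1 = 1.401409, so x_1* = 180/(2 + 2.18·1.401409) = 35.6078 and x_2* = 1.401409·35.6078 = 49.9011.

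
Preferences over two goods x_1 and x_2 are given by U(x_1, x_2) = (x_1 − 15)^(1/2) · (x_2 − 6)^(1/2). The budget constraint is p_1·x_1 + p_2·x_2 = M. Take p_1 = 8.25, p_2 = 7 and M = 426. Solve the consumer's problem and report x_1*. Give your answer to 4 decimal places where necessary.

After buying the subsistence bundle (15, 6), a share 0.5 of the remaining income goes to x_1: x_1* = 15 + 0.5·(M − 15p_1 − 6p_2)/p_1.
Discretionary income = 426 − 15·8.25 − 6·7 = 260.25; x_1* = 15 + 0.5·260.25/8.25 = 30.7727.

x_1* = 30.7727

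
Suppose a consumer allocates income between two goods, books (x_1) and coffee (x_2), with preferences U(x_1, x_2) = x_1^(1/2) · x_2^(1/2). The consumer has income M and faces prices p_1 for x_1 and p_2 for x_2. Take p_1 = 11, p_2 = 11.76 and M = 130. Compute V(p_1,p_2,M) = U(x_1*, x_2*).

Tangency: MRS = x_2/x_1 = p_1/p_2.
So 0.5·p_2·x_2 = 0.5·p_1·x_1; combined with the budget, a share 0.5 of income goes to x_1.
Demand: x_1*(p_1,p_2,M) = 0.5·M/p_1 and x_2* = 0.5·M/p_2.
At p_1=11, p_2=11.76, M=130: x_1* = 0.5·130/11 = 5.9091, x_2* = 5.5272.
Utility at the optimum: U(5.9091, 5.5272) = 5.715.

V = 5.715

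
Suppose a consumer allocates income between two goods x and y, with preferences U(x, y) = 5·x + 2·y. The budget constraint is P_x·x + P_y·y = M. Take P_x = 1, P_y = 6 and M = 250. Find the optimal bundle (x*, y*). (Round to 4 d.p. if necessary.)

x* = 250, y* = 0

Perfect substitutes: compare marginal utility per dollar. 5/P_x vs 2/P_y → 5 vs 0.3333.
x gives more utility per dollar, so spend all income on x: x* = M/P_x, y* = 0.
Numerically: x* = 250, y* = 0.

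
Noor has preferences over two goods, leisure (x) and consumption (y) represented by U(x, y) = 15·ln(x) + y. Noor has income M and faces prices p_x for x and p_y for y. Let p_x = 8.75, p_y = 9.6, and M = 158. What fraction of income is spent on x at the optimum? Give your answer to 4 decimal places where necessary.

Set MRS = p_x/p_y: (15/x)/1 = p_x/p_y.
So x*(p_x,p_y) = 15·p_y/p_x, independent of income; and y* = (M − 15·p_y)/p_y.
At the given prices: x* = 15·9.6/8.75 = 16.4571, and y* = 1.4583.
Expenditure on x: 8.75·16.4571 = 144; share = 0.9114.

share on x = 0.9114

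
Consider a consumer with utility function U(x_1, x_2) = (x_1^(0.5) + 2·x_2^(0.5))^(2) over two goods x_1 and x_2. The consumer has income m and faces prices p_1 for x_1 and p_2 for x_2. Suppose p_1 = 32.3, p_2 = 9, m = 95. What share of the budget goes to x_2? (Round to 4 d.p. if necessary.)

With the ratio pinned down, the budget gives x_1* = m/(p_1 + p_2·(x_2/x_1)) and x_2* = (x_2/x_1)·x_1*.
Numerically x_2/x_1 = 51.520494, so x_1* = 95/(32.3 + 9·51.520494) = 0.1915 and x_2* = 51.520494·0.1915 = 9.8681.
Expenditure on x_2: 9·9.8681 = 88.8133; share = 0.9349.

share on x_2 = 0.9349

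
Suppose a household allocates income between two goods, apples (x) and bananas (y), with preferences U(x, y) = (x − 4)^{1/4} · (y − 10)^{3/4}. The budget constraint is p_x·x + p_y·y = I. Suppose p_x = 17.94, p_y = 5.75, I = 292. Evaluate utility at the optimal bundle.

V = 12.1358

MRS = (1/3)·(y−10)/(x−4). Tangency with p_x/p_y gives y−10 = 3·(p_x/p_y)·(x−4).
Substituting into the budget: x* = 4 + 0.25·(I − 4·p_x − 10·p_y)/p_x, and y* = 10 + 0.75·(…)/p_y.
Discretionary income = 292 − 4·17.94 − 10·5.75 = 162.74; x* = 4 + 0.25·162.74/17.94 = 6.2678; y* = 10 + 0.75·162.74/5.75 = 31.227.
Utility at the optimum: U(6.2678, 31.227) = 12.1358.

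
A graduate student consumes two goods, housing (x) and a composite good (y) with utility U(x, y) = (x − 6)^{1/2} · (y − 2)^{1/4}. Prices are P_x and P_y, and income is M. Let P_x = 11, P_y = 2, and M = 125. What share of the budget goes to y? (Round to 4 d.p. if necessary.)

share on y = 0.1787

MRS = 2·(y−2)/(x−6). Tangency with P_x/P_y gives y−2 = (1/2)·(P_x/P_y)·(x−6).
Substituting into the budget: x* = 6 + 2/3·(M − 6·P_x − 2·P_y)/P_x, and y* = 2 + 1/3·(…)/P_y.
Discretionary income = 125 − 6·11 − 2·2 = 55; x* = 6 + 2/3·55/11 = 9.3333; y* = 2 + 1/3·55/2 = 11.1667.
Expenditure on y: 2·11.1667 = 22.3333; share = 0.1787.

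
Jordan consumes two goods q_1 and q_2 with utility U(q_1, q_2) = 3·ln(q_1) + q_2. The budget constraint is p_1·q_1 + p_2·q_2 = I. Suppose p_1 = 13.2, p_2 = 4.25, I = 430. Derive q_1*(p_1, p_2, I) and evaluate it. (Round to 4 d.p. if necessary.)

q_1* = 0.9659

MU_q_1 = 3/q_1, MU_q_2 = 1. Tangency: 3/q_1 = p_1/p_2.
So q_1*(p_1,p_2) = 3·p_2/p_1, independent of income; and q_2* = (I − 3·p_2)/p_2.
At the given prices: q_1* = 3·4.25/13.2 = 0.9659.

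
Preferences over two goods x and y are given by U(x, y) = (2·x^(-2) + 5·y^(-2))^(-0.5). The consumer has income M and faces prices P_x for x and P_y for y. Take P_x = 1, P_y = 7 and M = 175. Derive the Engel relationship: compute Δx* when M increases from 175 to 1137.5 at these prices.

MU_x ∝ 2·x^(-3), MU_y ∝ 5·y^(-3), so MRS = (2/5)·(y/x)^(3) = P_x/P_y.
Solve for the ratio: y/x = [(5/2)·P_x/P_y]^(1/3).
Substitute y = (y/x)·x into the budget: x* = M/(P_x + P_y·(y/x)).
Numerically y/x = 0.709492, so x* = 175/(1 + 7·0.709492) = 29.3307.
At M' = 1137.5: x* = 190.6496. Change: 190.6496 − 29.3307 = 161.3189.

Δx* = 161.3189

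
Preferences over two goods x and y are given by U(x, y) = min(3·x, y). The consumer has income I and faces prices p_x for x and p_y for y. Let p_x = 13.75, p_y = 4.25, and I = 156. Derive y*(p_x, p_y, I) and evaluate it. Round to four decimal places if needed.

y* = 17.6604

Leontief preferences: the optimum is at the kink where x/1 = y/3, i.e. y = 3·x.
Budget: p_x·x + p_y·3·x = I, so (p_x + 3·p_y)·x = I.
Demand: x*(p_x,p_y,I) = I/(p_x + 3·p_y), y* = 3·I/(p_x + 3·p_y).
Here 13.75 + 3·4.25 = 26.5, giving y* = 17.6604.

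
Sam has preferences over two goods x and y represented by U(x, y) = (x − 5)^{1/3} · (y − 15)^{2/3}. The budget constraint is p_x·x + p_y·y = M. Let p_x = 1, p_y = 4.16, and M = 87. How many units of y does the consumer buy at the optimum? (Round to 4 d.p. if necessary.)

y* = 18.141

Let x' = x−5, y' = y−15. MRS = (1/2)·y'/x' = p_x/p_y.
Substituting into the budget: x* = 5 + 1/3·(M − 5·p_x − 15·p_y)/p_x, and y* = 15 + 2/3·(…)/p_y.
Discretionary income = 87 − 5·1 − 15·4.16 = 19.6; y* = 15 + 2/3·19.6/4.16 = 18.141.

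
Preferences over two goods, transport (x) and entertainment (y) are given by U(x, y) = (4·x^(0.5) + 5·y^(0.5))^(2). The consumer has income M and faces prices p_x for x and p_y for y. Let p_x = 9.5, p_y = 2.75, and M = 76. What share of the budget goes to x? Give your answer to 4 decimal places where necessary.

share on x = 0.1563

Substitute y = (y/x)·x into the budget: x* = M/(p_x + p_y·(y/x)).
Numerically y/x = 18.646694, so x* = 76/(9.5 + 2.75·18.646694) = 1.2504 and y* = 18.646694·1.2504 = 23.3166.
Expenditure on x: 9.5·1.2504 = 11.8792; share = 0.1563.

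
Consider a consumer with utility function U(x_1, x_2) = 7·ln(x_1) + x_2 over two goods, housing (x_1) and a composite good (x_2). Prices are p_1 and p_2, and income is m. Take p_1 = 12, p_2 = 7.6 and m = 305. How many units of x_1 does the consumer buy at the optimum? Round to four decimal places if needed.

Set MRS = p_1/p_2: (7/x_1)/1 = p_1/p_2.
So x_1*(p_1,p_2) = 7·p_2/p_1, independent of income; and x_2* = (m − 7·p_2)/p_2.
At the given prices: x_1* = 7·7.6/12 = 4.4333.

x_1* = 4.4333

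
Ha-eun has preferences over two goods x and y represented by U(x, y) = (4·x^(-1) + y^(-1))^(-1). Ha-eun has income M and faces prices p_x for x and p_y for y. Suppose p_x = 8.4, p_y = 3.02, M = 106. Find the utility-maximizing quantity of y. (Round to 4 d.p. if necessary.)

y* = 8.0957

From the CES first-order condition, 4·(y/x)^(2) = p_x/p_y.
Solve for the ratio: y/x = [(1/4)·p_x/p_y]^(0.5).
With the ratio pinned down, the budget gives x* = M/(p_x + p_y·(y/x)) and y* = (y/x)·x*.
Numerically y/x = 0.833885, so x* = 106/(8.4 + 3.02·0.833885) = 9.7084 and y* = 0.833885·9.7084 = 8.0957.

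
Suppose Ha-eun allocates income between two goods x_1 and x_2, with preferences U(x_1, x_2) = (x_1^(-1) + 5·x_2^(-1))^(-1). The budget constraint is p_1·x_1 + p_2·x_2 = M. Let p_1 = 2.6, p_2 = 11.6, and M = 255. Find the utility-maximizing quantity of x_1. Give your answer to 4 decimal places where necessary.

x_1* = 17.137

With the ratio pinned down, the budget gives x_1* = M/(p_1 + p_2·(x_2/x_1)) and x_2* = (x_2/x_1)·x_1*.
Numerically x_2/x_1 = 1.058626, so x_1* = 255/(2.6 + 11.6·1.058626) = 17.137.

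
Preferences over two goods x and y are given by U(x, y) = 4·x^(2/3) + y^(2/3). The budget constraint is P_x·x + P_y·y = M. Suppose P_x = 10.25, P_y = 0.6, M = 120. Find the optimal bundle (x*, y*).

MRS = MU_x/MU_y = 4·(y/x)^(1/3). Set equal to P_x/P_y.
Hence y/x = ((1/4)·P_x/P_y)^(1/(1/3)), i.e. raised to the 3 power.
With the ratio pinned down, the budget gives x* = M/(P_x + P_y·(y/x)) and y* = (y/x)·x*.
Numerically y/x = 77.900074, so x* = 120/(10.25 + 0.6·77.900074) = 2.1056 and y* = 77.900074·2.1056 = 164.0288.

x* = 2.1056, y* = 164.0288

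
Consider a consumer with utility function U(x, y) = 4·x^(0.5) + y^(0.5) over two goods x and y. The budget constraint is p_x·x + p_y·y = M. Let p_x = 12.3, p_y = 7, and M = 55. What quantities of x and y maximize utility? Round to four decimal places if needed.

With the ratio pinned down, the budget gives x* = M/(p_x + p_y·(y/x)) and y* = (y/x)·x*.
Numerically y/x = 0.192972, so x* = 55/(12.3 + 7·0.192972) = 4.0291 and y* = 0.192972·4.0291 = 0.7775.

x* = 4.0291, y* = 0.7775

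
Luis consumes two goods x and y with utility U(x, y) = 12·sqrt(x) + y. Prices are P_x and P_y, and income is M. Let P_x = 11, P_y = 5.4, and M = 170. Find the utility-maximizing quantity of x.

Set MRS = P_x/P_y: 6·x^(−1/2) = P_x/P_y.
Solve: √x = 6·P_y/P_x, so x*(P_x,P_y) = (6·P_y/P_x)², and y* = (M − P_x·x*)/P_y.
Plugging in: x* = (6·5.4/11)² = 8.6757.

x* = 8.6757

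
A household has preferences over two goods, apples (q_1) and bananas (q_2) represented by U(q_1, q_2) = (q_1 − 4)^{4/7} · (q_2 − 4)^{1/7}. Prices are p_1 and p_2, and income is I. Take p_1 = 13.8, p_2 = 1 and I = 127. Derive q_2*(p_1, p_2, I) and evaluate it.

MRS = 4·(q_2−4)/(q_1−4). Tangency with p_1/p_2 gives q_2−4 = (1/4)·(p_1/p_2)·(q_1−4).
Substituting into the budget: q_1* = 4 + 0.8·(I − 4·p_1 − 4·p_2)/p_1, and q_2* = 4 + 0.2·(…)/p_2.
Discretionary income = 127 − 4·13.8 − 4·1 = 67.8; q_2* = 4 + 0.2·67.8/1 = 17.56.

q_2* = 17.56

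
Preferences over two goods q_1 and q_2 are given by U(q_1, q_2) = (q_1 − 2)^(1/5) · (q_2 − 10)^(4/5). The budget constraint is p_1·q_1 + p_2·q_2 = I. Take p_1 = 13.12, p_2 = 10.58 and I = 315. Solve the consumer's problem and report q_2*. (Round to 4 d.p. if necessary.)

q_2* = 23.8344

This is Cobb-Douglas in (q_1−2, q_2−10): tangency gives 0.2·p_2·(q_2−10) = 0.8·p_1·(q_1−2).
Substituting into the budget: q_1* = 2 + 0.2·(I − 2·p_1 − 10·p_2)/p_1, and q_2* = 10 + 0.8·(…)/p_2.
Discretionary income = 315 − 2·13.12 − 10·10.58 = 182.96; q_2* = 10 + 0.8·182.96/10.58 = 23.8344.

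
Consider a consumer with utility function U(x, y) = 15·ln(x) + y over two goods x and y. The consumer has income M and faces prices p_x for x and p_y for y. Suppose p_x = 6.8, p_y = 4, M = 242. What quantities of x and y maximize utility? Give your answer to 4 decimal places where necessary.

At the given prices: x* = 15·4/6.8 = 8.8235, and y* = 45.5.

x* = 8.8235, y* = 45.5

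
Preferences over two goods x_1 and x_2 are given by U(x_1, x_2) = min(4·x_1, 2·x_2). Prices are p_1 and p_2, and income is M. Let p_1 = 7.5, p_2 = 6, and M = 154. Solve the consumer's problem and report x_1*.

x_1* = 7.8974

Leontief preferences: the optimum is at the kink where x_1/2 = x_2/4, i.e. x_2 = 2·x_1.
Budget: p_1·x_1 + p_2·2·x_1 = M, so (2·p_1 + 4·p_2)·x_1 = 2·M.
Demand: x_1*(p_1,p_2,M) = 2·M/(2·p_1 + 4·p_2), x_2* = 4·M/(2·p_1 + 4·p_2).
Here 2·7.5 + 4·6 = 39, giving x_1* = 7.8974.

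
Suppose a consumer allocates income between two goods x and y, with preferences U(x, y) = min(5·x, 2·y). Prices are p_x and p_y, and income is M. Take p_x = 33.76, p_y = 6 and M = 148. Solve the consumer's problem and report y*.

y* = 7.5882

Demand: x*(p_x,p_y,M) = 2·M/(2·p_x + 5·p_y), y* = 5·M/(2·p_x + 5·p_y).
Here 2·33.76 + 5·6 = 97.52, giving y* = 7.5882.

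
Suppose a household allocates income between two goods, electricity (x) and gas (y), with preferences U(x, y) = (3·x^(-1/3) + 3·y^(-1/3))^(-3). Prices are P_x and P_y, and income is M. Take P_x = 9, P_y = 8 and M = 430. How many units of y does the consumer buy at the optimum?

From the CES first-order condition, (y/x)^(4/3) = P_x/P_y.
Hence y/x = (P_x/P_y)^(1/(4/3)), i.e. raised to the 0.75 power.
With the ratio pinned down, the budget gives x* = M/(P_x + P_y·(y/x)) and y* = (y/x)·x*.
Numerically y/x = 1.092356, so x* = 430/(9 + 8·1.092356) = 24.2406 and y* = 1.092356·24.2406 = 26.4794.

y* = 26.4794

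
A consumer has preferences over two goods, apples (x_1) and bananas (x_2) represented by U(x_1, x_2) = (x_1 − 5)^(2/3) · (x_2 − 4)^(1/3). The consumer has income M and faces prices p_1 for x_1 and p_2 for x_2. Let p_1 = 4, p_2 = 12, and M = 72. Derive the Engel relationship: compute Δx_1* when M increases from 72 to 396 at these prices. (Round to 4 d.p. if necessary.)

Δx_1* = 54

MRS = 2·(x_2−4)/(x_1−5). Tangency with p_1/p_2 gives x_2−4 = (1/2)·(p_1/p_2)·(x_1−5).
After buying the subsistence bundle (5, 4), a share 2/3 of the remaining income goes to x_1: x_1* = 5 + 2/3·(M − 5p_1 − 4p_2)/p_1.
Discretionary income = 72 − 5·4 − 4·12 = 4; x_1* = 5 + 2/3·4/4 = 5.6667.
At M' = 396: x_1* = 59.6667. Change: 59.6667 − 5.6667 = 54.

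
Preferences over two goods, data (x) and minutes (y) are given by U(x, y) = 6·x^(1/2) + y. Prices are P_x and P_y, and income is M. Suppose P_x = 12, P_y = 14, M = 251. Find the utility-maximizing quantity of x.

x* = 12.25

Utility is quasi-linear in y; the FOC for x is 3/√x = P_x/P_y.
Thus x* = (3·P_y/P_x)² — independent of M — with the rest of income spent on y.
Plugging in: x* = (3·14/12)² = 12.25.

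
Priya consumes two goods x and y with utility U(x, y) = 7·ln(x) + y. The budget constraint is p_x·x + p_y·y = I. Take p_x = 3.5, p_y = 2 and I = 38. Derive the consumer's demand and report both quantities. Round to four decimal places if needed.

x* = 4, y* = 12

Set MRS = p_x/p_y: (7/x)/1 = p_x/p_y.
So x*(p_x,p_y) = 7·p_y/p_x, independent of income; and y* = (I − 7·p_y)/p_y.
At the given prices: x* = 7·2/3.5 = 4, and y* = 12.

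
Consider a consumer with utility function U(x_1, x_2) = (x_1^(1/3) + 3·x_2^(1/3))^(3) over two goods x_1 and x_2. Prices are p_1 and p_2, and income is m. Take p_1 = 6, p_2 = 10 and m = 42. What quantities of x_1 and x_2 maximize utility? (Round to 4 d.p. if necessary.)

Numerically x_2/x_1 = 2.414953, so x_1* = 42/(6 + 10·2.414953) = 1.3931 and x_2* = 2.414953·1.3931 = 3.3642.

x_1* = 1.3931, x_2* = 3.3642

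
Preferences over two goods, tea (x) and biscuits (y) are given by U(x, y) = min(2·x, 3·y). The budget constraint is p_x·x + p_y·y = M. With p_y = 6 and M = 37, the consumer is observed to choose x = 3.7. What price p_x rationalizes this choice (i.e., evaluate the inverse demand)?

p_x = 6

Leontief preferences: the optimum is at the kink where x/3 = y/2, i.e. y = (2/3)·x.
Budget: p_x·x + p_y·(2/3)·x = M, so (3·p_x + 2·p_y)·x = 3·M.
Demand: x*(p_x,p_y,M) = 3·M/(3·p_x + 2·p_y), y* = 2·M/(3·p_x + 2·p_y).
Set x* = 3.7 in the demand function and solve for p_x: p_x = 6.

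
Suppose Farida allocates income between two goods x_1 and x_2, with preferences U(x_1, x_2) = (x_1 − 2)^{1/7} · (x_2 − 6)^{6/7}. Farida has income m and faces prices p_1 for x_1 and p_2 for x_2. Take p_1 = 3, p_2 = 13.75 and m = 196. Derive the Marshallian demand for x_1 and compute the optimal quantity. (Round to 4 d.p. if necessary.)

Let x_1' = x_1−2, x_2' = x_2−6. MRS = (1/6)·x_2'/x_1' = p_1/p_2.
After buying the subsistence bundle (2, 6), a share 1/7 of the remaining income goes to x_1: x_1* = 2 + 1/7·(m − 2p_1 − 6p_2)/p_1.
Discretionary income = 196 − 2·3 − 6·13.75 = 107.5; x_1* = 2 + 1/7·107.5/3 = 7.119.

x_1* = 7.119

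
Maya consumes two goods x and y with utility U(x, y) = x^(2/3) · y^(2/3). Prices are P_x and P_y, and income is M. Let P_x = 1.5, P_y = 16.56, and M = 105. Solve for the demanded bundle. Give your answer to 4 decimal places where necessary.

MU_x/MU_y = (2/3·y)/(2/3·x); tangency sets this equal to P_x/P_y.
So 2/3·P_y·y = 2/3·P_x·x; combined with the budget, a share 0.5 of income goes to x.
Demand: x*(P_x,P_y,M) = 0.5·M/P_x and y* = 0.5·M/P_y.
At P_x=1.5, P_y=16.56, M=105: x* = 0.5·105/1.5 = 35, y* = 3.1703.

x* = 35, y* = 3.1703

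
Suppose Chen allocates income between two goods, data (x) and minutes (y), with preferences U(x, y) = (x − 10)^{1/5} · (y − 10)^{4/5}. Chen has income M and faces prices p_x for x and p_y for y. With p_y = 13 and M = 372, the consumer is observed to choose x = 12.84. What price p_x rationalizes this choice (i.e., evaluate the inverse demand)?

Let x' = x−10, y' = y−10. MRS = (1/4)·y'/x' = p_x/p_y.
Substituting into the budget: x* = 10 + 0.2·(M − 10·p_x − 10·p_y)/p_x, and y* = 10 + 0.8·(…)/p_y.
Set x* = 12.84 in the demand function and solve for p_x: p_x = 10.

p_x = 10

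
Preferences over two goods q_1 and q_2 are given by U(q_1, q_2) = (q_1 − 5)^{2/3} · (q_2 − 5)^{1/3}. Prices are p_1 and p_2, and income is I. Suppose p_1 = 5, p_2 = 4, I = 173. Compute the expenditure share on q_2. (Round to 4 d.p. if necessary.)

MRS = 2·(q_2−5)/(q_1−5). Tangency with p_1/p_2 gives q_2−5 = (1/2)·(p_1/p_2)·(q_1−5).
Substituting into the budget: q_1* = 5 + 2/3·(I − 5·p_1 − 5·p_2)/p_1, and q_2* = 5 + 1/3·(…)/p_2.
Discretionary income = 173 − 5·5 − 5·4 = 128; q_1* = 5 + 2/3·128/5 = 22.0667; q_2* = 5 + 1/3·128/4 = 15.6667.
Expenditure on q_2: 4·15.6667 = 62.6667; share = 0.3622.

share on q_2 = 0.3622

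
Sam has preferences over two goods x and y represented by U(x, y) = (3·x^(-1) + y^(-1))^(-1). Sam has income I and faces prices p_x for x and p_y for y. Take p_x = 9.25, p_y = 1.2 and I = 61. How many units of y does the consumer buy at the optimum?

Numerically y/x = 1.602949, so x* = 61/(9.25 + 1.2·1.602949) = 5.4593 and y* = 1.602949·5.4593 = 8.751.

y* = 8.751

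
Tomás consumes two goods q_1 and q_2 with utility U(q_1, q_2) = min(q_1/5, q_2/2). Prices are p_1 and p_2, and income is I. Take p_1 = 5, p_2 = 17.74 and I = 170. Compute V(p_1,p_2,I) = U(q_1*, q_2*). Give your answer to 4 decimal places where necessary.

Leontief preferences: the optimum is at the kink where q_1/5 = q_2/2, i.e. q_2 = (2/5)·q_1.
Budget: p_1·q_1 + p_2·(2/5)·q_1 = I, so (5·p_1 + 2·p_2)·q_1 = 5·I.
Demand: q_1*(p_1,p_2,I) = 5·I/(5·p_1 + 2·p_2), q_2* = 2·I/(5·p_1 + 2·p_2).
Here 5·5 + 2·17.74 = 60.48, giving q_1* = 14.0542 and q_2* = 5.6217.
Utility at the optimum: U(14.0542, 5.6217) = 2.8108.

V = 2.8108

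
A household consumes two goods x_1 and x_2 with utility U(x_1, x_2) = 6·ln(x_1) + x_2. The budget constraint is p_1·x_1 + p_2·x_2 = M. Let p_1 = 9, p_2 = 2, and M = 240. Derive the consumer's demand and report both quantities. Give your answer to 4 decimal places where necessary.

x_1* = 1.3333, x_2* = 114

Set MRS = p_1/p_2: (6/x_1)/1 = p_1/p_2.
So x_1*(p_1,p_2) = 6·p_2/p_1, independent of income; and x_2* = (M − 6·p_2)/p_2.
At the given prices: x_1* = 6·2/9 = 1.3333, and x_2* = 114.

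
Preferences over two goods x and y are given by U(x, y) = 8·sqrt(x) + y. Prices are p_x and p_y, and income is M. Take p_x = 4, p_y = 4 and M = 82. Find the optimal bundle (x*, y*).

Utility is quasi-linear in y; the FOC for x is 4/√x = p_x/p_y.
Solve: √x = 4·p_y/p_x, so x*(p_x,p_y) = (4·p_y/p_x)², and y* = (M − p_x·x*)/p_y.
Plugging in: x* = (4·4/4)² = 16, y* = 4.5.

x* = 16, y* = 4.5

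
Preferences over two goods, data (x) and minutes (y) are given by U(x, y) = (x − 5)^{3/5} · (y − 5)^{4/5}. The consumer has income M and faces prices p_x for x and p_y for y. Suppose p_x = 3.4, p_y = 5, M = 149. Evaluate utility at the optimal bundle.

MRS = (3/4)·(y−5)/(x−5). Tangency with p_x/p_y gives y−5 = (4/3)·(p_x/p_y)·(x−5).
Substituting into the budget: x* = 5 + 3/7·(M − 5·p_x − 5·p_y)/p_x, and y* = 5 + 4/7·(…)/p_y.
Discretionary income = 149 − 5·3.4 − 5·5 = 107; x* = 5 + 3/7·107/3.4 = 18.4874; y* = 5 + 4/7·107/5 = 17.2286.
Utility at the optimum: U(18.4874, 17.2286) = 35.3067.

V = 35.3067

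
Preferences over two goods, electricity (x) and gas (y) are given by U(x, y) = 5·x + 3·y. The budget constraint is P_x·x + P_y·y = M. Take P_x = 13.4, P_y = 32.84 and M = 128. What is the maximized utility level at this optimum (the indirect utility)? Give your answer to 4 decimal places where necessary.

Perfect substitutes: compare marginal utility per dollar. 5/P_x vs 3/P_y → 0.3731 vs 0.0914.
x gives more utility per dollar, so spend all income on x: x* = M/P_x, y* = 0.
Numerically: x* = 9.5522, y* = 0.
Utility at the optimum: U(9.5522, 0) = 47.7612.

V = 47.7612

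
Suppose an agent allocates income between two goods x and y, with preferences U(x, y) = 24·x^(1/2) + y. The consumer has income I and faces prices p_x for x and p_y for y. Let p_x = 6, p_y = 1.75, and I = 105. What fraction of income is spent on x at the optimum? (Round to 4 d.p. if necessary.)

share on x = 0.7

Set MRS = p_x/p_y: 12·x^(−1/2) = p_x/p_y.
Solve: √x = 12·p_y/p_x, so x*(p_x,p_y) = (12·p_y/p_x)², and y* = (I − p_x·x*)/p_y.
Plugging in: x* = (12·1.75/6)² = 12.25, y* = 18.
Expenditure on x: 6·12.25 = 73.5; share = 0.7.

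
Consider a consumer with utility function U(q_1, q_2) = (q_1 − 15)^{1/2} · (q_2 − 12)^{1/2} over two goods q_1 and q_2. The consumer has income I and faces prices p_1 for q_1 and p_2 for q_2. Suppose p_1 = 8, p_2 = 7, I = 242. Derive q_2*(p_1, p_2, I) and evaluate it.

q_2* = 14.7143

Substituting into the budget: q_1* = 15 + 0.5·(I − 15·p_1 − 12·p_2)/p_1, and q_2* = 12 + 0.5·(…)/p_2.
Discretionary income = 242 − 15·8 − 12·7 = 38; q_2* = 12 + 0.5·38/7 = 14.7143.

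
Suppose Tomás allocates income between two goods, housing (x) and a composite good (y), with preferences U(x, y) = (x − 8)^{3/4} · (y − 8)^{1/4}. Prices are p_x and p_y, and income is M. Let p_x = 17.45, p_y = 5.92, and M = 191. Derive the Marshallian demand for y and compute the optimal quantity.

y* = 8.1706

Let x' = x−8, y' = y−8. MRS = 3·y'/x' = p_x/p_y.
Substituting into the budget: x* = 8 + 0.75·(M − 8·p_x − 8·p_y)/p_x, and y* = 8 + 0.25·(…)/p_y.
Discretionary income = 191 − 8·17.45 − 8·5.92 = 4.04; y* = 8 + 0.25·4.04/5.92 = 8.1706.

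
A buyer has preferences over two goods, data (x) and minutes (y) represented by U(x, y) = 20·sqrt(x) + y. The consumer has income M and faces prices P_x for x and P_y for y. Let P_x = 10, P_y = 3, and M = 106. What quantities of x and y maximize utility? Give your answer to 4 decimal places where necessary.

Set MRS = P_x/P_y: 10·x^(−1/2) = P_x/P_y.
Thus x* = (10·P_y/P_x)² — independent of M — with the rest of income spent on y.
Plugging in: x* = (10·3/10)² = 9, y* = 5.3333.

x* = 9, y* = 5.3333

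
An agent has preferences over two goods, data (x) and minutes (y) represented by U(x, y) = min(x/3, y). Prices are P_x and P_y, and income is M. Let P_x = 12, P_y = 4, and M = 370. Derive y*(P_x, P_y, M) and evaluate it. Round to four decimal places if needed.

y* = 9.25

With perfect complements, no substitution: consume in ratio x:y = 3:1.
Budget: P_x·x + P_y·(1/3)·x = M, so (3·P_x + P_y)·x = 3·M.
Demand: x*(P_x,P_y,M) = 3·M/(3·P_x + P_y), y* = M/(3·P_x + P_y).
Here 3·12 + 4 = 40, giving y* = 9.25.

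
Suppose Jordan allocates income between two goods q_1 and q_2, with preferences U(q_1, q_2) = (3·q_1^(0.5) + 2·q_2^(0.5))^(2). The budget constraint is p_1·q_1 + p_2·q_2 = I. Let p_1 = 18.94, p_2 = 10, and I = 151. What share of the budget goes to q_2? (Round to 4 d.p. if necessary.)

With the ratio pinned down, the budget gives q_1* = I/(p_1 + p_2·(q_2/q_1)) and q_2* = (q_2/q_1)·q_1*.
Numerically q_2/q_1 = 1.594327, so q_1* = 151/(18.94 + 10·1.594327) = 4.3287 and q_2* = 1.594327·4.3287 = 6.9014.
Expenditure on q_2: 10·6.9014 = 69.014; share = 0.457.

share on q_2 = 0.457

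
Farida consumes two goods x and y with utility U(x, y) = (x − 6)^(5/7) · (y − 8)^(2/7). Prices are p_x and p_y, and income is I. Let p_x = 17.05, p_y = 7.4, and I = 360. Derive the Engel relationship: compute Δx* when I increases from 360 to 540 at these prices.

Δx* = 7.5408

This is Cobb-Douglas in (x−6, y−8): tangency gives 5/7·p_y·(y−8) = 2/7·p_x·(x−6).
Substituting into the budget: x* = 6 + 5/7·(I − 6·p_x − 8·p_y)/p_x, and y* = 8 + 2/7·(…)/p_y.
Discretionary income = 360 − 6·17.05 − 8·7.4 = 198.5; x* = 6 + 5/7·198.5/17.05 = 14.3159.
At I' = 540: x* = 21.8567. Change: 21.8567 − 14.3159 = 7.5408.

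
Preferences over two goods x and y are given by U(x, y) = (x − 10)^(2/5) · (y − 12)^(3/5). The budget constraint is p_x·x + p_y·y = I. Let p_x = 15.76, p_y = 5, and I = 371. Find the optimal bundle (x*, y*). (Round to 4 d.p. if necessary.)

After buying the subsistence bundle (10, 12), a share 0.4 of the remaining income goes to x: x* = 10 + 0.4·(I − 10p_x − 12p_y)/p_x.
Discretionary income = 371 − 10·15.76 − 12·5 = 153.4; x* = 10 + 0.4·153.4/15.76 = 13.8934; y* = 12 + 0.6·153.4/5 = 30.408.

x* = 13.8934, y* = 30.408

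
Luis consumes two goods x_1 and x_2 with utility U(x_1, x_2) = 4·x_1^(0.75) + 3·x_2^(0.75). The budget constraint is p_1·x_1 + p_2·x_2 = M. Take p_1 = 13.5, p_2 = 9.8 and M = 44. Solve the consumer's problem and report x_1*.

From the CES first-order condition, (4/3)·(x_2/x_1)^(0.25) = p_1/p_2.
Solve for the ratio: x_2/x_1 = [(3/4)·p_1/p_2]^(4).
With the ratio pinned down, the budget gives x_1* = M/(p_1 + p_2·(x_2/x_1)) and x_2* = (x_2/x_1)·x_1*.
Numerically x_2/x_1 = 1.139399, so x_1* = 44/(13.5 + 9.8·1.139399) = 1.7838.

x_1* = 1.7838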